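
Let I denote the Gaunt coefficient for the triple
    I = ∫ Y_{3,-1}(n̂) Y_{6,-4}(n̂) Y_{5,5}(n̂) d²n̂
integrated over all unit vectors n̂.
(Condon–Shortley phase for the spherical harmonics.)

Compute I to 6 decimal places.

Checks pass: Σm=0; 14 even; l₃=5∈[3,9].
(2·3+1)(2·6+1)(2·5+1) = 1001
Δ: 4! 2! 8! / 15! → 1/675675
sum: t=1:−1/8640 t=2:+1/2304 t=3:−1/8640 = 7/34560
3j²(3 6 5; 0 0 0) = Δ·Π!·Σ² = 7/429  (sign -1)
sum: t=2:+1/322560 = 1/322560
3j²(3 6 5; -1 -4 5) = Δ·Π!·Σ² = 18/1001  (sign +1)
combine: 4πI² = 1001·7/429·18/1001 = 42/143
take √, sign -1: I = -0.15288036

-0.152880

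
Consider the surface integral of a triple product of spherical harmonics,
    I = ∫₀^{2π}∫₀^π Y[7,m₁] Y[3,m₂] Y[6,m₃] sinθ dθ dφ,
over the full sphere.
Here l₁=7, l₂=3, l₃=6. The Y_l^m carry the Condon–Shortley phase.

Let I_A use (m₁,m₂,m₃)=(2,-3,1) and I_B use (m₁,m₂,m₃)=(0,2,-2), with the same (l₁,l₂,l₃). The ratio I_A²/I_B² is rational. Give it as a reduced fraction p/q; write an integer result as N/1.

567/500

Shared (l₁,l₂,l₃)=(7,3,6): N and (l;000)² cancel in I_A²/I_B².
A: Δ = 4!·10!·2!/17! = 1/2042040; Racah Σ t=0..0: t=0:+1/691200 = 1/691200; ⇒ 3j(7 3 6; 2 -3 1)² = 189/9724, sgn -1
B: Δ = 4!·10!·2!/17! = 1/2042040; Racah Σ t=3..4: t=3:−1/207360 t=4:+1/725760 = -1/290304; ⇒ 3j(7 3 6; 0 2 -2)² = 125/7293, sgn -1
I_A²/I_B² = (189/9724)/(125/7293) = 567/500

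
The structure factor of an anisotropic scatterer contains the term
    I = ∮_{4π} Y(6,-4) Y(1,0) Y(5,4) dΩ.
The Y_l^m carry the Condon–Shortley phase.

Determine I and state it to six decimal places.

Rules hold: Σm=0, L=12 even, 5≤5≤7.
N = 13·3·11 = 429
Δ = 2!·10!·0!/13! = 1/858
Racah Σ t=1..1: t=1:−1/14400 = -1/14400
⇒ 3j(6 1 5; 0 0 0)² = 6/143, sgn +1
Racah Σ t=1..1: t=1:−1/362880 = -1/362880
⇒ 3j(6 1 5; -4 0 4)² = 10/429, sgn +1
4πI² = N·(3j₀)²·(3jₘ)² = 60/143
I = +1·√(0.41958/4π) = 0.18272698

0.182727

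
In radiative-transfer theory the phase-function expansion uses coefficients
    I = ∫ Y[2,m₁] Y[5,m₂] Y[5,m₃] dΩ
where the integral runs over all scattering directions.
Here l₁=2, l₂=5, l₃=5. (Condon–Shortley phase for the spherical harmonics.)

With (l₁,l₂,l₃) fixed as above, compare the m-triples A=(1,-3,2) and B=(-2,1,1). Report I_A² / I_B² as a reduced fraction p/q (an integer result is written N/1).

l's match ⇒ only the (l;m) 3-j factors differ between A and B.
A: triangle coeff Δ(2,5,5) = 1/38610; Σ_t [0,1]: t=0:+1/2880 t=1:−1/10080 = 1/4032; (3j)²=10/429 [(2 5 5; 1 -3 2)], sign=-1
B: triangle coeff Δ(2,5,5) = 1/38610; Σ_t [2,2]: t=2:+1/2304 = 1/2304; (3j)²=5/143 [(2 5 5; -2 1 1)], sign=+1
I_A²/I_B² = (10/429)/(5/143) = 2/3

2/3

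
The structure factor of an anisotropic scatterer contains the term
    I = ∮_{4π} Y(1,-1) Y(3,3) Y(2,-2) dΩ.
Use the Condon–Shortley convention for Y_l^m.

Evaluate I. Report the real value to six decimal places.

-0.319865

Checks pass: Σm=0; 6 even; l₃=2∈[2,4].
(2·1+1)(2·3+1)(2·2+1) = 105
Δ: 2! 0! 4! / 7! → 1/105
sum: t=1:−1/4 = -1/4
3j²(1 3 2; 0 0 0) = Δ·Π!·Σ² = 3/35  (sign -1)
sum: t=2:+1/48 = 1/48
3j²(1 3 2; -1 3 -2) = Δ·Π!·Σ² = 1/7  (sign +1)
combine: 4πI² = 105·3/35·1/7 = 9/7
take √, sign -1: I = -0.31986543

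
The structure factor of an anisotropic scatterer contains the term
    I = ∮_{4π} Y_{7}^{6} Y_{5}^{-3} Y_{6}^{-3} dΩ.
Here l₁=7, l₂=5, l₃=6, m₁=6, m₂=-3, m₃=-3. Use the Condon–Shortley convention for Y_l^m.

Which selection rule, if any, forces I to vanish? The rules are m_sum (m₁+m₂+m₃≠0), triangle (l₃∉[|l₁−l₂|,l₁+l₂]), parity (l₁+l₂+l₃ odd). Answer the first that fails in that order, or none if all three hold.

azimuthal sum: 6 − 3 − 3 = 0  ✓
2 ≤ 6 ≤ 12 (triangle on l)  ✓
L = 7 + 5 + 6 = 18 (even)  ✓

none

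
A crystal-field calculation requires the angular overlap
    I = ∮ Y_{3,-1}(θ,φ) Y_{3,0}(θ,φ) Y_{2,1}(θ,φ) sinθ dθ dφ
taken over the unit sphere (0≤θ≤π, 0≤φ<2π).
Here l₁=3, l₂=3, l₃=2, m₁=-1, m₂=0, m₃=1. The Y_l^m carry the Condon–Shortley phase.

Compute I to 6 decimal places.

-0.059471

m-sum 0 ✓  L=8 even ✓  0≤2≤6 ✓
Π(2lᵢ+1) = 7×7×5 = 245
triangle coeff Δ(3,3,2) = 1/3780
Σ_t [1,3]: t=1:−1/24 t=2:+1/4 t=3:−1/24 = 1/6
(3j)²=4/105 [(3 3 2; 0 0 0)], sign=+1
Σ_t [2,3]: t=2:+1/8 t=3:−1/12 = 1/24
(3j)²=1/210 [(3 3 2; -1 0 1)], sign=-1
⇒ 4πI² = 2/45
I = (-1)√(2/45/(4π)) = -0.05947080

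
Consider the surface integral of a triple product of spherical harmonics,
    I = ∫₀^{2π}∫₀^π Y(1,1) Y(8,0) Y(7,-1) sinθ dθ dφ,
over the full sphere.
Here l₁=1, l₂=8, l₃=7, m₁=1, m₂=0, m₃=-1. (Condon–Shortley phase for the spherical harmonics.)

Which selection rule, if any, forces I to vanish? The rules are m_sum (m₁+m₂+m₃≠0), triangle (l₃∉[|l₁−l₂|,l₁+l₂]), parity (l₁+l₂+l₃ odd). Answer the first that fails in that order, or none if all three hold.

none

Σmᵢ = 0  ✓
l₃∈[|l₁−l₂|,l₁+l₂]=[7,9], have l₃=7  ✓
Σlᵢ = 16 ⇒ even  ✓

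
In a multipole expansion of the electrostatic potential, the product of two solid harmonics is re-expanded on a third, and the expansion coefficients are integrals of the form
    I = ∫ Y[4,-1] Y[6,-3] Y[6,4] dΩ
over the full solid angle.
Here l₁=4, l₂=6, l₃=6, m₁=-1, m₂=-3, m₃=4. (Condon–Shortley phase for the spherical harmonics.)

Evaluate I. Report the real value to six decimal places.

0.077598

Checks pass: Σm=0; 16 even; l₃=6∈[2,10].
(2·4+1)(2·6+1)(2·6+1) = 1521
Δ: 4! 4! 8! / 17! → 1/15315300
sum: t=0:+1/829440 t=1:−1/25920 t=2:+1/9216 t=3:−1/25920 t=4:+1/829440 = 7/207360
3j²(4 6 6; 0 0 0) = Δ·Π!·Σ² = 28/2431  (sign +1)
sum: t=1:−1/207360 t=2:+1/120960 t=3:−1/967680 = 1/414720
3j²(4 6 6; -1 -3 4) = Δ·Π!·Σ² = 21/4862  (sign +1)
combine: 4πI² = 1521·28/2431·21/4862 = 2646/34969
take √, sign +1: I = 0.07759762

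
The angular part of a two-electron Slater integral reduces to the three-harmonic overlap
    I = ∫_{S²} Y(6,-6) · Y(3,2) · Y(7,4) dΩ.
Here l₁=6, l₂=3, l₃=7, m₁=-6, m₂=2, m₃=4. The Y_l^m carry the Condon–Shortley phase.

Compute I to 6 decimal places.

-0.073059

Checks pass: Σm=0; 16 even; l₃=7∈[3,9].
(2·6+1)(2·3+1)(2·7+1) = 1365
Δ: 2! 10! 4! / 17! → 1/2042040
sum: t=0:+1/207360 t=1:−1/57600 t=2:+1/207360 = -1/129600
3j²(6 3 7; 0 0 0) = Δ·Π!·Σ² = 168/12155  (sign +1)
sum: t=2:+1/43545600 = 1/43545600
3j²(6 3 7; -6 2 4) = Δ·Π!·Σ² = 11/3094  (sign -1)
combine: 4πI² = 1365·168/12155·11/3094 = 252/3757
take √, sign -1: I = -0.07305917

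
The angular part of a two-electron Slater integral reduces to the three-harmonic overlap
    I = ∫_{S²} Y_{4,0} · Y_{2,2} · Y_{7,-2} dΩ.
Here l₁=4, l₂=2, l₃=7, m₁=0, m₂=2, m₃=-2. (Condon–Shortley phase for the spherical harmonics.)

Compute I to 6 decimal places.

triangle: need 2≤l₃≤6, have 7; I=0

0.000000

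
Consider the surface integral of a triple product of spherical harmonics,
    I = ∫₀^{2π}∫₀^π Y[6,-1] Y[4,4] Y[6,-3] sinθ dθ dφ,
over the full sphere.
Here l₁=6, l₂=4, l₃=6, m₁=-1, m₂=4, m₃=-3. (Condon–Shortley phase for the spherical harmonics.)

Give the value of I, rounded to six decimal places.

Rules hold: Σm=0, L=16 even, 2≤6≤10.
N = 13·9·13 = 1521
Δ = 4!·8!·4!/17! = 1/15315300
Racah Σ t=0..4: t=0:+1/829440 t=1:−1/25920 t=2:+1/9216 t=3:−1/25920 t=4:+1/829440 = 7/207360
⇒ 3j(6 4 6; 0 0 0)² = 28/2431, sgn +1
Racah Σ t=4..4: t=4:+1/414720 = 1/414720
⇒ 3j(6 4 6; -1 4 -3)² = 49/2431, sgn -1
4πI² = N·(3j₀)²·(3jₘ)² = 12348/34969
I = -1·√(0.353113/4π) = -0.16763001

-0.167630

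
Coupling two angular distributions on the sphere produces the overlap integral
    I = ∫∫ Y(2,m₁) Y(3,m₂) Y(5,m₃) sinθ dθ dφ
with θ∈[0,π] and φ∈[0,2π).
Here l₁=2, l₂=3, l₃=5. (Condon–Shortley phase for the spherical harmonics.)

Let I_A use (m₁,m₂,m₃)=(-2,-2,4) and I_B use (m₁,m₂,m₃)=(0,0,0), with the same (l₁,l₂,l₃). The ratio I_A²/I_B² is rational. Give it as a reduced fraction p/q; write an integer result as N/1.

Same 2,3,5: normalisation and zero-m 3j drop out of the ratio.
A: Δ: 0! 4! 6! / 11! → 1/2310; sum: t=0:+1/2880 = 1/2880; 3j²(2 3 5; -2 -2 4) = Δ·Π!·Σ² = 3/55  (sign -1)
B: Δ: 0! 4! 6! / 11! → 1/2310; sum: t=0:+1/144 = 1/144; 3j²(2 3 5; 0 0 0) = Δ·Π!·Σ² = 10/231  (sign -1)
I_A²/I_B² = (3/55)/(10/231) = 63/50

63/50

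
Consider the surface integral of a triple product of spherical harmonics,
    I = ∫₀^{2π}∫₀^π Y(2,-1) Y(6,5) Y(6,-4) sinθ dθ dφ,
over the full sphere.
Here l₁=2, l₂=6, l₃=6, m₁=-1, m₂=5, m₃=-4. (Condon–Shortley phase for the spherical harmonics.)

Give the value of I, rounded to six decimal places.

Checks pass: Σm=0; 14 even; l₃=6∈[4,8].
(2·2+1)(2·6+1)(2·6+1) = 845
Δ: 2! 2! 10! / 15! → 1/90090
sum: t=0:+1/69120 t=1:−1/14400 t=2:+1/69120 = -7/172800
3j²(2 6 6; 0 0 0) = Δ·Π!·Σ² = 14/715  (sign -1)
sum: t=1:−1/7257600 t=2:+1/725760 = 1/806400
3j²(2 6 6; -1 5 -4) = Δ·Π!·Σ² = 27/910  (sign +1)
combine: 4πI² = 845·14/715·27/910 = 27/55
take √, sign -1: I = -0.19764945

-0.197649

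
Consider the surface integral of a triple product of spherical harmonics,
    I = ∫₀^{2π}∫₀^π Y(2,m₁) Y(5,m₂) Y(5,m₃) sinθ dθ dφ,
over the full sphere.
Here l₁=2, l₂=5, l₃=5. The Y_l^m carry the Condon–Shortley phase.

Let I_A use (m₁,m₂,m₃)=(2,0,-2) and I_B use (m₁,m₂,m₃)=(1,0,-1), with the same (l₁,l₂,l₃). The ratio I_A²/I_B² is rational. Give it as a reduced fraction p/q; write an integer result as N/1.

28/1

Shared (l₁,l₂,l₃)=(2,5,5): N and (l;000)² cancel in I_A²/I_B².
A: Δ = 2!·2!·8!/13! = 1/38610; Racah Σ t=0..0: t=0:+1/2880 = 1/2880; ⇒ 3j(2 5 5; 2 0 -2)² = 14/429, sgn -1
B: Δ = 2!·2!·8!/13! = 1/38610; Racah Σ t=0..1: t=0:+1/1440 t=1:−1/1152 = -1/5760; ⇒ 3j(2 5 5; 1 0 -1)² = 1/858, sgn -1
I_A²/I_B² = (14/429)/(1/858) = 28/1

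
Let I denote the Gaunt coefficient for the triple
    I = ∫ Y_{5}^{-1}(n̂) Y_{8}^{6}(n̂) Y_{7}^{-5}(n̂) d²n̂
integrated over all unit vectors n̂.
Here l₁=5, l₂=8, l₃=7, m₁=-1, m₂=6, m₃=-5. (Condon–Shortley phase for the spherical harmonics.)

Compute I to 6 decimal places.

-0.131456

Checks pass: Σm=0; 20 even; l₃=7∈[3,13].
(2·5+1)(2·8+1)(2·7+1) = 2805
Δ: 6! 4! 10! / 21! → 1/814773960
sum: t=1:−1/87091200 t=2:+1/4976640 t=3:−1/2073600 t=4:+1/4976640 t=5:−1/87091200 = -1/9676800
3j²(5 8 7; 0 0 0) = Δ·Π!·Σ² = 360/46189  (sign +1)
sum: t=4:+1/696729600 t=5:−1/261273600 t=6:+1/1393459200 = -1/597196800
3j²(5 8 7; -1 6 -5) = Δ·Π!·Σ² = 77/7752  (sign -1)
combine: 4πI² = 2805·360/46189·77/7752 = 17325/79781
take √, sign -1: I = -0.13145647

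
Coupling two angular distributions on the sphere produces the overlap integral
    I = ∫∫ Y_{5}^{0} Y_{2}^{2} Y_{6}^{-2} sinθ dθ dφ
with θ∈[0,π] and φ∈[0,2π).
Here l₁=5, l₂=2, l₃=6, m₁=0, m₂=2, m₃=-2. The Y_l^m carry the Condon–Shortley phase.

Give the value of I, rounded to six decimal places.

0.000000

Σlᵢ=13 odd — θ-integrand is odd under cosθ→−cosθ; I=0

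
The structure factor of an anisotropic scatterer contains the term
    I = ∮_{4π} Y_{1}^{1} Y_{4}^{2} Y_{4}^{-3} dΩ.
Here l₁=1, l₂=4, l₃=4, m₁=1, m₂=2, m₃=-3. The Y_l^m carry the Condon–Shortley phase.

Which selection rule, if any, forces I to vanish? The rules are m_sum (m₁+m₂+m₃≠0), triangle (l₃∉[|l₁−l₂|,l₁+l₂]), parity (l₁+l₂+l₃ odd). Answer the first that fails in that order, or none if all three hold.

azimuthal sum: 1 + 2 − 3 = 0  ✓
3 ≤ 4 ≤ 5 (triangle on l)  ✓
L = 1 + 4 + 4 = 9 (odd)  ✗

parity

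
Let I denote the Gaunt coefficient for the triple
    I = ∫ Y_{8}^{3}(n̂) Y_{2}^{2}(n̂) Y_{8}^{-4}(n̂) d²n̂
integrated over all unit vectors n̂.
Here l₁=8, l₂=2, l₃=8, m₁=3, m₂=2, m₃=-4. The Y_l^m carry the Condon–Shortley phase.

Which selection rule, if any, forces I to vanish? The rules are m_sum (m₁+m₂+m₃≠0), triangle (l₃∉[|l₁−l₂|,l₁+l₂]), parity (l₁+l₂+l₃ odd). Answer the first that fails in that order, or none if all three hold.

azimuthal sum: 3 + 2 − 4 = 1  ✗
6 ≤ 8 ≤ 10 (triangle on l)
L = 8 + 2 + 8 = 18 (even)

m_sum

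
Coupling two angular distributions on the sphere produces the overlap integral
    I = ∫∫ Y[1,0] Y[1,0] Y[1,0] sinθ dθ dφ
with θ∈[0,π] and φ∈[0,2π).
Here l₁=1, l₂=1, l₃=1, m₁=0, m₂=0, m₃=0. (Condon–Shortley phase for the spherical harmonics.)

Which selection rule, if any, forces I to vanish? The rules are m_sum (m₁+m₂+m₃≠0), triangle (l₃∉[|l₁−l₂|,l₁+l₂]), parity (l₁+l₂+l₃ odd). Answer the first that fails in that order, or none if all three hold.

parity

Σmᵢ = 0  ✓
l₃∈[|l₁−l₂|,l₁+l₂]=[0,2], have l₃=1  ✓
Σlᵢ = 3 ⇒ odd  ✗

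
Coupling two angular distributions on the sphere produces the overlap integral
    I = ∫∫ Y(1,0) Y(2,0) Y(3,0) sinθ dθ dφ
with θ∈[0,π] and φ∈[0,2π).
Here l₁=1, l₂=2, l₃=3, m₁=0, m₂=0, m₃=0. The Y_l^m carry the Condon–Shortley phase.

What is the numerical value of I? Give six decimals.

0.247767

Checks pass: Σm=0; 6 even; l₃=3∈[1,3].
(2·1+1)(2·2+1)(2·3+1) = 105
Δ: 0! 2! 4! / 7! → 1/105
sum: t=0:+1/4 = 1/4
3j²(1 2 3; 0 0 0) = Δ·Π!·Σ² = 3/35  (sign -1)
(m-triple is (0,0,0) — same symbol as above.)
combine: 4πI² = 105·3/35·3/35 = 27/35
take √, sign +1: I = 0.24776670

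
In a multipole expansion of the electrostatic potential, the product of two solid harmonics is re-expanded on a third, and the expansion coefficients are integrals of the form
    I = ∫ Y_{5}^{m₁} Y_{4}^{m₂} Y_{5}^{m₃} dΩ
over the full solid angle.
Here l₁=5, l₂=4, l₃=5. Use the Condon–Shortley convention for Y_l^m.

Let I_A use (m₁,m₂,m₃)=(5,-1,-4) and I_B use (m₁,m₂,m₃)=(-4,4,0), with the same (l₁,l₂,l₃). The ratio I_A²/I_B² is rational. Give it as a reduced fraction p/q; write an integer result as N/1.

Shared (l₁,l₂,l₃)=(5,4,5): N and (l;000)² cancel in I_A²/I_B².
A: Δ = 4!·6!·4!/15! = 1/3153150; Racah Σ t=0..0: t=0:+1/103680 = 1/103680; ⇒ 3j(5 4 5; 5 -1 -4)² = 4/143, sgn -1
B: Δ = 4!·6!·4!/15! = 1/3153150; Racah Σ t=4..4: t=4:+1/69120 = 1/69120; ⇒ 3j(5 4 5; -4 4 0)² = 2/143, sgn -1
I_A²/I_B² = (4/143)/(2/143) = 2/1

2/1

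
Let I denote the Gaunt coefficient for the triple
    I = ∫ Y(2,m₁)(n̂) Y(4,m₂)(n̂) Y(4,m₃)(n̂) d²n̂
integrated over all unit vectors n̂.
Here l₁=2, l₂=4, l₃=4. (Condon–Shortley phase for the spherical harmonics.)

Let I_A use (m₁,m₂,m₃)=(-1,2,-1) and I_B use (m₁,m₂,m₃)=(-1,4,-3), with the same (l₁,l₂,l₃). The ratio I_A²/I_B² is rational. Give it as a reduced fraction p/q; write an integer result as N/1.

l's match ⇒ only the (l;m) 3-j factors differ between A and B.
A: triangle coeff Δ(2,4,4) = 1/13860; Σ_t [1,2]: t=1:−1/240 t=2:+1/96 = 1/160; (3j)²=27/1540 [(2 4 4; -1 2 -1)], sign=-1
B: triangle coeff Δ(2,4,4) = 1/13860; Σ_t [2,2]: t=2:+1/1440 = 1/1440; (3j)²=7/165 [(2 4 4; -1 4 -3)], sign=-1
I_A²/I_B² = (27/1540)/(7/165) = 81/196

81/196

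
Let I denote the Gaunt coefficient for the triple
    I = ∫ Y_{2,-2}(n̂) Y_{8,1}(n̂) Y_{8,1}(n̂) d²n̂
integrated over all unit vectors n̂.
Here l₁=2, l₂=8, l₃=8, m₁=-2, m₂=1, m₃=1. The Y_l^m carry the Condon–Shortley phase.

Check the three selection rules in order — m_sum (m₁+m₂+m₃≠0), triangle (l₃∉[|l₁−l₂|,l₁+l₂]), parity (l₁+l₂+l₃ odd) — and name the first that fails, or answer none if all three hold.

azimuthal sum: -2 + 1 + 1 = 0  ✓
6 ≤ 8 ≤ 10 (triangle on l)  ✓
L = 2 + 8 + 8 = 18 (even)  ✓

none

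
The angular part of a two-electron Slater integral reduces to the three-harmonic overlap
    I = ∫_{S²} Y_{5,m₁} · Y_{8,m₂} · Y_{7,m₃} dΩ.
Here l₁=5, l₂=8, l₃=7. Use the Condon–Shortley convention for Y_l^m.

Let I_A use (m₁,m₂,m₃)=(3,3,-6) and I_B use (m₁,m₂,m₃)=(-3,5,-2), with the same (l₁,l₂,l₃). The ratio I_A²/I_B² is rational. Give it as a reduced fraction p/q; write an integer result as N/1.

l's match ⇒ only the (l;m) 3-j factors differ between A and B.
A: triangle coeff Δ(5,8,7) = 1/814773960; Σ_t [1,2]: t=1:−1/2612736000 t=2:+1/418037760 = 1/497664000; (3j)²=77/6460 [(5 8 7; 3 3 -6)], sign=-1
B: triangle coeff Δ(5,8,7) = 1/814773960; Σ_t [4,6]: t=4:+1/418037760 t=5:−1/58060800 t=6:+1/87091200 = -1/298598400; (3j)²=7/3876 [(5 8 7; -3 5 -2)], sign=+1
I_A²/I_B² = (77/6460)/(7/3876) = 33/5

33/5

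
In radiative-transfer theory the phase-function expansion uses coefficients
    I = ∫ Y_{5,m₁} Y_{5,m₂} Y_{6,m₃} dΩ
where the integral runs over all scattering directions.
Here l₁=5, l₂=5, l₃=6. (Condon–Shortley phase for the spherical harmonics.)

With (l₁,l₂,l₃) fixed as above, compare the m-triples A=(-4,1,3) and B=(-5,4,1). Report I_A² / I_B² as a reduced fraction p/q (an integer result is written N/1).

l's match ⇒ only the (l;m) 3-j factors differ between A and B.
A: triangle coeff Δ(5,5,6) = 1/28588560; Σ_t [3,4]: t=3:−1/155520 t=4:+1/138240 = 1/1244160; (3j)²=3/9724 [(5 5 6; -4 1 3)], sign=-1
B: triangle coeff Δ(5,5,6) = 1/28588560; Σ_t [4,4]: t=4:+1/2073600 = 1/2073600; (3j)²=63/9724 [(5 5 6; -5 4 1)], sign=-1
I_A²/I_B² = (3/9724)/(63/9724) = 1/21

1/21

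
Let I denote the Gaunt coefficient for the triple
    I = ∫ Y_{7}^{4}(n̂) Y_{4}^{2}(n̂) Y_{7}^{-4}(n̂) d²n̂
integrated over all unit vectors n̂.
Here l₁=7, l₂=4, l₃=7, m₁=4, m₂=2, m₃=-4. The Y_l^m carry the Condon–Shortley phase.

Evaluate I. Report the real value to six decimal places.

Σmᵢ = 2 ≠ 0, so the φ-integral vanishes; I = 0

0.000000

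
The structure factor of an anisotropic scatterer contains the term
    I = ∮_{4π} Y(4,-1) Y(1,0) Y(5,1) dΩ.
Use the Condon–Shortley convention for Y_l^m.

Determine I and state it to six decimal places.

-0.240571

Checks pass: Σm=0; 10 even; l₃=5∈[3,5].
(2·4+1)(2·1+1)(2·5+1) = 297
Δ: 0! 8! 2! / 11! → 1/495
sum: t=0:+1/576 = 1/576
3j²(4 1 5; 0 0 0) = Δ·Π!·Σ² = 5/99  (sign -1)
sum: t=0:+1/720 = 1/720
3j²(4 1 5; -1 0 1) = Δ·Π!·Σ² = 8/165  (sign +1)
combine: 4πI² = 297·5/99·8/165 = 8/11
take √, sign -1: I = -0.24057125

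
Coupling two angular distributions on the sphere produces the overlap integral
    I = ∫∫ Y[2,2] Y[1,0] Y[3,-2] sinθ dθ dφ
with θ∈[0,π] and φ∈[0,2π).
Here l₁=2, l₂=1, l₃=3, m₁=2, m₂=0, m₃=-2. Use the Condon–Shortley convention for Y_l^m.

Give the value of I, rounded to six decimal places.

Rules hold: Σm=0, L=6 even, 1≤3≤3.
N = 5·3·7 = 105
Δ = 0!·4!·2!/7! = 1/105
Racah Σ t=0..0: t=0:+1/4 = 1/4
⇒ 3j(2 1 3; 0 0 0)² = 3/35, sgn -1
Racah Σ t=0..0: t=0:+1/24 = 1/24
⇒ 3j(2 1 3; 2 0 -2)² = 1/21, sgn -1
4πI² = N·(3j₀)²·(3jₘ)² = 3/7
I = +1·√(0.428571/4π) = 0.18467439

0.184674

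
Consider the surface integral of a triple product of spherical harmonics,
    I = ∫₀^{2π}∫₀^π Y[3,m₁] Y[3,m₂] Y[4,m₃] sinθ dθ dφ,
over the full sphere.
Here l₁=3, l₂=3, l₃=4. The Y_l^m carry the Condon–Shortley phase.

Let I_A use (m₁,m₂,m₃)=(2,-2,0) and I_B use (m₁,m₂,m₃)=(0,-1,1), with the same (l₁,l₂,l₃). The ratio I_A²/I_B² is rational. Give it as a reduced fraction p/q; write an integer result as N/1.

l's match ⇒ only the (l;m) 3-j factors differ between A and B.
A: triangle coeff Δ(3,3,4) = 1/34650; Σ_t [0,1]: t=0:+1/72 t=1:−1/576 = 7/576; (3j)²=7/198 [(3 3 4; 2 -2 0)], sign=+1
B: triangle coeff Δ(3,3,4) = 1/34650; Σ_t [0,2]: t=0:+1/48 t=1:−1/24 t=2:+1/288 = -5/288; (3j)²=5/462 [(3 3 4; 0 -1 1)], sign=+1
I_A²/I_B² = (7/198)/(5/462) = 49/15

49/15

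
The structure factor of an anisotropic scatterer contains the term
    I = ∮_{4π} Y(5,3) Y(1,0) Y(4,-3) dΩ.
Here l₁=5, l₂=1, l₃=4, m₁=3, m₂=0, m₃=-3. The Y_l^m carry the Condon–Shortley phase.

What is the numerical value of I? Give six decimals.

Rules hold: Σm=0, L=10 even, 4≤4≤6.
N = 11·3·9 = 297
Δ = 2!·8!·0!/11! = 1/495
Racah Σ t=1..1: t=1:−1/576 = -1/576
⇒ 3j(5 1 4; 0 0 0)² = 5/99, sgn -1
Racah Σ t=1..1: t=1:−1/5040 = -1/5040
⇒ 3j(5 1 4; 3 0 -3)² = 16/495, sgn +1
4πI² = N·(3j₀)²·(3jₘ)² = 16/33
I = -1·√(0.484848/4π) = -0.19642560

-0.196426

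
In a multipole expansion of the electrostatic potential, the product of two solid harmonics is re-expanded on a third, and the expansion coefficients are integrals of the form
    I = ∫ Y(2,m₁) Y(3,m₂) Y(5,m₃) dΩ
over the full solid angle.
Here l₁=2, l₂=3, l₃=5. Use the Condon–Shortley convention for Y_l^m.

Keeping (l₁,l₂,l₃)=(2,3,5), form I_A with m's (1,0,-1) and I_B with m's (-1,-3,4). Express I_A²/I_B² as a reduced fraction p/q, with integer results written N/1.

Same 2,3,5: normalisation and zero-m 3j drop out of the ratio.
A: Δ: 0! 4! 6! / 11! → 1/2310; sum: t=0:+1/216 = 1/216; 3j²(2 3 5; 1 0 -1) = Δ·Π!·Σ² = 8/231  (sign +1)
B: Δ: 0! 4! 6! / 11! → 1/2310; sum: t=0:+1/4320 = 1/4320; 3j²(2 3 5; -1 -3 4) = Δ·Π!·Σ² = 2/55  (sign -1)
I_A²/I_B² = (8/231)/(2/55) = 20/21

20/21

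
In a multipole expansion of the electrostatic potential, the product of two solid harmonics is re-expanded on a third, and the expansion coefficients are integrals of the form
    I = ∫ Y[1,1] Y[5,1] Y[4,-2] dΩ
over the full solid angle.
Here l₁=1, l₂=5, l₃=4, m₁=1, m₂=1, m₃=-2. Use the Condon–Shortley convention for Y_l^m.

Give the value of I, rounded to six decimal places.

-0.120286

Checks pass: Σm=0; 10 even; l₃=4∈[4,6].
(2·1+1)(2·5+1)(2·4+1) = 297
Δ: 2! 0! 8! / 11! → 1/495
sum: t=1:−1/576 = -1/576
3j²(1 5 4; 0 0 0) = Δ·Π!·Σ² = 5/99  (sign -1)
sum: t=0:+1/2880 = 1/2880
3j²(1 5 4; 1 1 -2) = Δ·Π!·Σ² = 2/165  (sign +1)
combine: 4πI² = 297·5/99·2/165 = 2/11
take √, sign -1: I = -0.12028562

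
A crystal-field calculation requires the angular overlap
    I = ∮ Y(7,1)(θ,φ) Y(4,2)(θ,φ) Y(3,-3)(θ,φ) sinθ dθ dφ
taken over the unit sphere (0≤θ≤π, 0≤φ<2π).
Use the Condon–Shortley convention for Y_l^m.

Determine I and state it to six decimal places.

-0.035654

Checks pass: Σm=0; 14 even; l₃=3∈[3,11].
(2·7+1)(2·4+1)(2·3+1) = 945
Δ: 8! 6! 0! / 15! → 1/45045
sum: t=4:+1/20736 = 1/20736
3j²(7 4 3; 0 0 0) = Δ·Π!·Σ² = 35/1287  (sign -1)
sum: t=6:+1/1036800 = 1/1036800
3j²(7 4 3; 1 2 -3) = Δ·Π!·Σ² = 4/6435  (sign +1)
combine: 4πI² = 945·35/1287·4/6435 = 980/61347
take √, sign -1: I = -0.03565426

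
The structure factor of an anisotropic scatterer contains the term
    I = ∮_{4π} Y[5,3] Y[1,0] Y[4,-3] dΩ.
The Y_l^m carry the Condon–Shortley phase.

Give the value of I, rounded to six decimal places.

-0.196426

m-sum 0 ✓  L=10 even ✓  4≤4≤6 ✓
Π(2lᵢ+1) = 11×3×9 = 297
triangle coeff Δ(5,1,4) = 1/495
Σ_t [1,1]: t=1:−1/576 = -1/576
(3j)²=5/99 [(5 1 4; 0 0 0)], sign=-1
Σ_t [1,1]: t=1:−1/5040 = -1/5040
(3j)²=16/495 [(5 1 4; 3 0 -3)], sign=+1
⇒ 4πI² = 16/33
I = (-1)√(16/33/(4π)) = -0.19642560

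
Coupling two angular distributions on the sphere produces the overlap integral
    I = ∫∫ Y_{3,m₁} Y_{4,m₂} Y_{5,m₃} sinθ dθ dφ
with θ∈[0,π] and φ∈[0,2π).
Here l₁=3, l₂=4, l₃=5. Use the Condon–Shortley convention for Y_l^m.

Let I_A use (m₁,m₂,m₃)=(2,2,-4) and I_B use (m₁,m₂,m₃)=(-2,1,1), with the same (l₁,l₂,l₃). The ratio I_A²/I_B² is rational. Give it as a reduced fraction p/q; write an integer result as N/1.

672/625

Same 3,4,5: normalisation and zero-m 3j drop out of the ratio.
A: Δ: 2! 4! 6! / 13! → 1/180180; sum: t=0:+1/8640 t=1:−1/2880 = -1/4320; 3j²(3 4 5; 2 2 -4) = Δ·Π!·Σ² = 8/429  (sign +1)
B: Δ: 2! 4! 6! / 13! → 1/180180; sum: t=1:−1/1152 t=2:+1/432 = 5/3456; 3j²(3 4 5; -2 1 1) = Δ·Π!·Σ² = 625/36036  (sign +1)
I_A²/I_B² = (8/429)/(625/36036) = 672/625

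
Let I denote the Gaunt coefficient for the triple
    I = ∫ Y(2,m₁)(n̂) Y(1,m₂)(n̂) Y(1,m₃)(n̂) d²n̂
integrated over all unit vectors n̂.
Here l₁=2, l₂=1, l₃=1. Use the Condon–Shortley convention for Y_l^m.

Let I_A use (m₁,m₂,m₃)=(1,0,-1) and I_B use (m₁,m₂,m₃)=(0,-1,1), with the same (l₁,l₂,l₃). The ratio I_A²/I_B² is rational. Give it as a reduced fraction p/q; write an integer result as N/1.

3/1

Same 2,1,1: normalisation and zero-m 3j drop out of the ratio.
A: Δ: 2! 2! 0! / 5! → 1/30; sum: t=1:−1/2 = -1/2; 3j²(2 1 1; 1 0 -1) = Δ·Π!·Σ² = 1/10  (sign -1)
B: Δ: 2! 2! 0! / 5! → 1/30; sum: t=0:+1/4 = 1/4; 3j²(2 1 1; 0 -1 1) = Δ·Π!·Σ² = 1/30  (sign +1)
I_A²/I_B² = (1/10)/(1/30) = 3/1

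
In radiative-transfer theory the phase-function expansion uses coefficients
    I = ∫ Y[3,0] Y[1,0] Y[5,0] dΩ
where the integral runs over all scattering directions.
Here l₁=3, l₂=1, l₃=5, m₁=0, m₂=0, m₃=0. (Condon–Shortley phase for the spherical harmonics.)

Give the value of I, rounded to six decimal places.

0.000000

l₃=5 ∉ [2,4] — triangle fails ⇒ I = 0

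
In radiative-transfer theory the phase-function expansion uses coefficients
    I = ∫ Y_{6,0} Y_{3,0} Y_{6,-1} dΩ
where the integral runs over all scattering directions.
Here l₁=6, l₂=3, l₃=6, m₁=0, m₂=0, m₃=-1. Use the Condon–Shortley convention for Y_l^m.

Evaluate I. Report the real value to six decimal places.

m-sum = 0 + 0 − 1 = -1 ≠ 0 ⇒ I = 0

0.000000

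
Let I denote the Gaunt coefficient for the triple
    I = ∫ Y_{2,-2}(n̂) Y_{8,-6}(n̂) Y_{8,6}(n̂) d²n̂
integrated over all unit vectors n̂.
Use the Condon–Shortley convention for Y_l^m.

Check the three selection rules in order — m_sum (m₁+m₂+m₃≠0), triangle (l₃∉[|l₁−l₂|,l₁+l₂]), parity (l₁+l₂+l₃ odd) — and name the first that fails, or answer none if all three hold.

m_sum

m₁+m₂+m₃ = -2 − 6 + 6 = -2  ✗
triangle: |2−8|=6 ≤ l₃=8 ≤ 2+8=10
parity: l₁+l₂+l₃ = 18 is even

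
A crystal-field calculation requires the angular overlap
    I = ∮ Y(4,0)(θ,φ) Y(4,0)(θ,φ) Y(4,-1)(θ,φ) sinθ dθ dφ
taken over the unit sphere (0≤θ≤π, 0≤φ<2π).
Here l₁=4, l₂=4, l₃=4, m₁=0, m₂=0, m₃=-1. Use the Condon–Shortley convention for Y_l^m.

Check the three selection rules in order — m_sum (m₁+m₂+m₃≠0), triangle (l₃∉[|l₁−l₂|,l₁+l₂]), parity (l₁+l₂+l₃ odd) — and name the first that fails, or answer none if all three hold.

m₁+m₂+m₃ = 0 + 0 − 1 = -1  ✗
triangle: |4−4|=0 ≤ l₃=4 ≤ 4+4=8
parity: l₁+l₂+l₃ = 12 is even

m_sum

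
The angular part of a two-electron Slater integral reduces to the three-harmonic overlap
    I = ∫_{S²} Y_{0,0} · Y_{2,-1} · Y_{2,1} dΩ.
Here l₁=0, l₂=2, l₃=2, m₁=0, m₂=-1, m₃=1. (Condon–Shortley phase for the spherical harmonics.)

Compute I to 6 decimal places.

-0.282095

Rules hold: Σm=0, L=4 even, 2≤2≤2.
N = 1·5·5 = 25
Δ = 0!·0!·4!/5! = 1/5
Racah Σ t=0..0: t=0:+1/4 = 1/4
⇒ 3j(0 2 2; 0 0 0)² = 1/5, sgn +1
Racah Σ t=0..0: t=0:+1/6 = 1/6
⇒ 3j(0 2 2; 0 -1 1)² = 1/5, sgn -1
4πI² = N·(3j₀)²·(3jₘ)² = 1/1
I = -1·√(1/4π) = -0.28209479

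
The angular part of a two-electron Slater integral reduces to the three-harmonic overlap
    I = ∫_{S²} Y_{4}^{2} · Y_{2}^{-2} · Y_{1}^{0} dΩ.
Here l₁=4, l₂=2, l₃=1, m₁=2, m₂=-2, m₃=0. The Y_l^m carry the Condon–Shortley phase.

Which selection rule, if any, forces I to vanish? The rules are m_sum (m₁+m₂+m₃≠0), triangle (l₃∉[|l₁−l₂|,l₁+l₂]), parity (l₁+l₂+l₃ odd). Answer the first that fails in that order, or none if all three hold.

triangle

azimuthal sum: 2 − 2 + 0 = 0  ✓
2 ≤ 1 ≤ 6 (triangle on l)  ✗
L = 4 + 2 + 1 = 7 (odd)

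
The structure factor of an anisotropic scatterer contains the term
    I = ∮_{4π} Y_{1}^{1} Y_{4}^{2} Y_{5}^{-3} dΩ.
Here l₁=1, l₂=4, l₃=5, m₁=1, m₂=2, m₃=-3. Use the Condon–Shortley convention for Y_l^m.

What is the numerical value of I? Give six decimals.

m-sum 0 ✓  L=10 even ✓  3≤5≤5 ✓
Π(2lᵢ+1) = 3×9×11 = 297
triangle coeff Δ(1,4,5) = 1/495
Σ_t [0,0]: t=0:+1/576 = 1/576
(3j)²=5/99 [(1 4 5; 0 0 0)], sign=-1
Σ_t [0,0]: t=0:+1/2880 = 1/2880
(3j)²=28/495 [(1 4 5; 1 2 -3)], sign=+1
⇒ 4πI² = 28/33
I = (-1)√(28/33/(4π)) = -0.25984664

-0.259847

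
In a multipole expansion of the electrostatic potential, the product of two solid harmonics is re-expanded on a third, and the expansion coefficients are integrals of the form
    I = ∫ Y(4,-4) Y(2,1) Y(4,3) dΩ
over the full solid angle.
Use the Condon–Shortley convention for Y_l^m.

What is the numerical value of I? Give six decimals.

0.198645

m-sum 0 ✓  L=10 even ✓  2≤4≤6 ✓
Π(2lᵢ+1) = 9×5×9 = 405
triangle coeff Δ(4,2,4) = 1/13860
Σ_t [0,2]: t=0:+1/192 t=1:−1/36 t=2:+1/192 = -5/288
(3j)²=20/693 [(4 2 4; 0 0 0)], sign=-1
Σ_t [2,2]: t=2:+1/1440 = 1/1440
(3j)²=7/165 [(4 2 4; -4 1 3)], sign=-1
⇒ 4πI² = 60/121
I = (+1)√(60/121/(4π)) = 0.19864517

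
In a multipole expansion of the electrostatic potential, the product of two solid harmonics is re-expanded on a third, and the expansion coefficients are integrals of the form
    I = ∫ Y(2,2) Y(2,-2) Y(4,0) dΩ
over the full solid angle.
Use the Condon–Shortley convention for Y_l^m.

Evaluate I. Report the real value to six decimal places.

Rules hold: Σm=0, L=8 even, 0≤4≤4.
N = 5·5·9 = 225
Δ = 0!·4!·4!/9! = 1/630
Racah Σ t=0..0: t=0:+1/16 = 1/16
⇒ 3j(2 2 4; 0 0 0)² = 2/35, sgn +1
Racah Σ t=0..0: t=0:+1/576 = 1/576
⇒ 3j(2 2 4; 2 -2 0)² = 1/630, sgn +1
4πI² = N·(3j₀)²·(3jₘ)² = 1/49
I = +1·√(0.0204082/4π) = 0.04029926

0.040299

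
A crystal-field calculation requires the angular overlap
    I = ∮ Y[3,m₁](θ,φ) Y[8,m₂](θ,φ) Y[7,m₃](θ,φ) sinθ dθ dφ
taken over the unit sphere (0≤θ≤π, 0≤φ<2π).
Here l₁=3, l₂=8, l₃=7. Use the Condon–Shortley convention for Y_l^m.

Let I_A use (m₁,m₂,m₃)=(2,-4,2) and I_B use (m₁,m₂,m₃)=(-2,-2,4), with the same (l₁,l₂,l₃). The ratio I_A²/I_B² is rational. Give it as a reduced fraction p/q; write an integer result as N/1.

5/289

Shared (l₁,l₂,l₃)=(3,8,7): N and (l;000)² cancel in I_A²/I_B².
A: Δ = 4!·2!·12!/19! = 1/5290740; Racah Σ t=0..1: t=0:+1/23224320 t=1:−1/26127360 = 1/209018880; ⇒ 3j(3 8 7; 2 -4 2)² = 275/1058148, sgn -1
B: Δ = 4!·2!·12!/19! = 1/5290740; Racah Σ t=3..4: t=3:−1/26127360 t=4:+1/174182400 = -17/522547200; ⇒ 3j(3 8 7; -2 -2 4)² = 935/62244, sgn +1
I_A²/I_B² = (275/1058148)/(935/62244) = 5/289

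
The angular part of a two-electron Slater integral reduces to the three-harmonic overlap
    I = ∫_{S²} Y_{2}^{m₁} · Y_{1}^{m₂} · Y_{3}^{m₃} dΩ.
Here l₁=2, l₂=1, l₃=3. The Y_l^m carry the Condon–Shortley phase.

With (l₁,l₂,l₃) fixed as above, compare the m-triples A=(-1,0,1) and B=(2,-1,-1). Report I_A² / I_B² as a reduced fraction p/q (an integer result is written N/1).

8/1

l's match ⇒ only the (l;m) 3-j factors differ between A and B.
A: triangle coeff Δ(2,1,3) = 1/105; Σ_t [0,0]: t=0:+1/6 = 1/6; (3j)²=8/105 [(2 1 3; -1 0 1)], sign=+1
B: triangle coeff Δ(2,1,3) = 1/105; Σ_t [0,0]: t=0:+1/48 = 1/48; (3j)²=1/105 [(2 1 3; 2 -1 -1)], sign=+1
I_A²/I_B² = (8/105)/(1/105) = 8/1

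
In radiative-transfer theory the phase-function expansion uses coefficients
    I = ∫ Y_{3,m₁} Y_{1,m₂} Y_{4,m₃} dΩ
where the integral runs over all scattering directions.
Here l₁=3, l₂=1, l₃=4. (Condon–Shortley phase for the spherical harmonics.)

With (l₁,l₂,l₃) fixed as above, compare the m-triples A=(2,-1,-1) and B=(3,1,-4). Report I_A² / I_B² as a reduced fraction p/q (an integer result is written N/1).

l's match ⇒ only the (l;m) 3-j factors differ between A and B.
A: triangle coeff Δ(3,1,4) = 1/252; Σ_t [0,0]: t=0:+1/240 = 1/240; (3j)²=1/84 [(3 1 4; 2 -1 -1)], sign=-1
B: triangle coeff Δ(3,1,4) = 1/252; Σ_t [0,0]: t=0:+1/1440 = 1/1440; (3j)²=1/9 [(3 1 4; 3 1 -4)], sign=+1
I_A²/I_B² = (1/84)/(1/9) = 3/28

3/28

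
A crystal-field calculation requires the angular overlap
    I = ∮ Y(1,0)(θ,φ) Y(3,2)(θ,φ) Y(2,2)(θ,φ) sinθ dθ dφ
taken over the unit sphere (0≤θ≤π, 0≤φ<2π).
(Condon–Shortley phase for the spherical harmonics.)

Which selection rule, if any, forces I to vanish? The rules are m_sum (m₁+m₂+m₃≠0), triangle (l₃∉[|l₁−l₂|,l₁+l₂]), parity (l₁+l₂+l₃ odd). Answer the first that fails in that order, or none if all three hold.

m₁+m₂+m₃ = 0 + 2 + 2 = 4  ✗
triangle: |1−3|=2 ≤ l₃=2 ≤ 1+3=4
parity: l₁+l₂+l₃ = 6 is even

m_sum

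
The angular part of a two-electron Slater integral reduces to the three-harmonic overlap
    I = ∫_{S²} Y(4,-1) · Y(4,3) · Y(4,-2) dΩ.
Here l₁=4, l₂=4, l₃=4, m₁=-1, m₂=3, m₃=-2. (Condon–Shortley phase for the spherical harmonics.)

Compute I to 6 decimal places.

Rules hold: Σm=0, L=12 even, 0≤4≤8.
N = 9·9·9 = 729
Δ = 4!·4!·4!/13! = 1/450450
Racah Σ t=0..4: t=0:+1/13824 t=1:−1/216 t=2:+1/64 t=3:−1/216 t=4:+1/13824 = 5/768
⇒ 3j(4 4 4; 0 0 0)² = 18/1001, sgn +1
Racah Σ t=3..4: t=3:−1/576 t=4:+1/864 = -1/1728
⇒ 3j(4 4 4; -1 3 -2)² = 5/1287, sgn -1
4πI² = N·(3j₀)²·(3jₘ)² = 7290/143143
I = -1·√(0.0509281/4π) = -0.06366105

-0.063661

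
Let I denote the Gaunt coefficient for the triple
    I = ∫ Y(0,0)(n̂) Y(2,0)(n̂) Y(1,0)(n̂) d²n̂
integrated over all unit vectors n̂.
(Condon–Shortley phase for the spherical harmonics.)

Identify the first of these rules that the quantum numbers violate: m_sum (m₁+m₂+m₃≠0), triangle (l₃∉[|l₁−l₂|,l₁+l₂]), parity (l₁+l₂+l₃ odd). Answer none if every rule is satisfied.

triangle

Σmᵢ = 0  ✓
l₃∈[|l₁−l₂|,l₁+l₂]=[2,2], have l₃=1  ✗
Σlᵢ = 3 ⇒ odd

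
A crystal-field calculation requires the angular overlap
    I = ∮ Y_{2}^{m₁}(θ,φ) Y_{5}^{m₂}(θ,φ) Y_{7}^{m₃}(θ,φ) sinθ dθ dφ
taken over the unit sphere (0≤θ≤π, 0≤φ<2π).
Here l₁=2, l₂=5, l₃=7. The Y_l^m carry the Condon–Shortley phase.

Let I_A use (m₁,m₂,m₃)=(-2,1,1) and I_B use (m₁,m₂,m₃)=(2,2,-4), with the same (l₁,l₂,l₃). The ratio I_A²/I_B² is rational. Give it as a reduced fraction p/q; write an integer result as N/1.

7/33

Same 2,5,7: normalisation and zero-m 3j drop out of the ratio.
A: Δ: 0! 4! 10! / 15! → 1/15015; sum: t=0:+1/414720 = 1/414720; 3j²(2 5 7; -2 1 1) = Δ·Π!·Σ² = 2/429  (sign +1)
B: Δ: 0! 4! 10! / 15! → 1/15015; sum: t=0:+1/725760 = 1/725760; 3j²(2 5 7; 2 2 -4) = Δ·Π!·Σ² = 2/91  (sign -1)
I_A²/I_B² = (2/429)/(2/91) = 7/33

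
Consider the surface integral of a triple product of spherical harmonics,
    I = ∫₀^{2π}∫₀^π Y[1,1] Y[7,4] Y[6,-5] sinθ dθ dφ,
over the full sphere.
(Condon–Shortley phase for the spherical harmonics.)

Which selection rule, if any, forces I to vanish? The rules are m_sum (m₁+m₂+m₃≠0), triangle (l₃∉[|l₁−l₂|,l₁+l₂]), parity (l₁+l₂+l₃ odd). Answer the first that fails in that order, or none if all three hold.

none

Σmᵢ = 0  ✓
l₃∈[|l₁−l₂|,l₁+l₂]=[6,8], have l₃=6  ✓
Σlᵢ = 14 ⇒ even  ✓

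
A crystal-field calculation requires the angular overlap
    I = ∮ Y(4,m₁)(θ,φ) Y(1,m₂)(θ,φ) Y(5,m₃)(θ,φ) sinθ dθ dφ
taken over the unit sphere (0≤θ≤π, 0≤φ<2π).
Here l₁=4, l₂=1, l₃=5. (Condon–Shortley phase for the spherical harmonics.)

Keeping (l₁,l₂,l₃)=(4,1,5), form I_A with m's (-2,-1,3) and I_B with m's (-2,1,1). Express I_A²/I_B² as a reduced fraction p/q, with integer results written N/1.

Shared (l₁,l₂,l₃)=(4,1,5): N and (l;000)² cancel in I_A²/I_B².
A: Δ = 0!·8!·2!/11! = 1/495; Racah Σ t=0..0: t=0:+1/2880 = 1/2880; ⇒ 3j(4 1 5; -2 -1 3)² = 28/495, sgn +1
B: Δ = 0!·8!·2!/11! = 1/495; Racah Σ t=0..0: t=0:+1/2880 = 1/2880; ⇒ 3j(4 1 5; -2 1 1)² = 2/165, sgn +1
I_A²/I_B² = (28/495)/(2/165) = 14/3

14/3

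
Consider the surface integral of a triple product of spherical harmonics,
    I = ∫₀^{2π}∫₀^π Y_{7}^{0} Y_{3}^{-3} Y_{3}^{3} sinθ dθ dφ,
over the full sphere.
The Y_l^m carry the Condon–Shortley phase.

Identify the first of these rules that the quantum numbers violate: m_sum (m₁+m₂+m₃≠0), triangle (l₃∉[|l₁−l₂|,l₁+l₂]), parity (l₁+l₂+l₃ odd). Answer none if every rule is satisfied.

triangle

Σmᵢ = 0  ✓
l₃∈[|l₁−l₂|,l₁+l₂]=[4,10], have l₃=3  ✗
Σlᵢ = 13 ⇒ odd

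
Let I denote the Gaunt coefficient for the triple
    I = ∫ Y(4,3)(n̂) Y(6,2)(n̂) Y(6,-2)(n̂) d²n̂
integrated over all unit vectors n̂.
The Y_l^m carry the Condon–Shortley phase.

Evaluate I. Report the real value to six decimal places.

m-sum = 3 + 2 − 2 = 3 ≠ 0 ⇒ I = 0

0.000000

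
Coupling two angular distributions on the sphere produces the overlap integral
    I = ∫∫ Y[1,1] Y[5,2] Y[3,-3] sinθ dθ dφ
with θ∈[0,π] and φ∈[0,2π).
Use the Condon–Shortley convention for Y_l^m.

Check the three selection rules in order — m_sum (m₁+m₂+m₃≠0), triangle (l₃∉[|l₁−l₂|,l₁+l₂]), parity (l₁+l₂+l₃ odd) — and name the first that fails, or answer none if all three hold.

triangle

azimuthal sum: 1 + 2 − 3 = 0  ✓
4 ≤ 3 ≤ 6 (triangle on l)  ✗
L = 1 + 5 + 3 = 9 (odd)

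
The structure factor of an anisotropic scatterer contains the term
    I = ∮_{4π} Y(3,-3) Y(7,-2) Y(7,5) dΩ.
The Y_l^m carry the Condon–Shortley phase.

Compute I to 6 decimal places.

0.000000

L=17 odd ⇒ parity kills the (l;000) factor ⇒ I = 0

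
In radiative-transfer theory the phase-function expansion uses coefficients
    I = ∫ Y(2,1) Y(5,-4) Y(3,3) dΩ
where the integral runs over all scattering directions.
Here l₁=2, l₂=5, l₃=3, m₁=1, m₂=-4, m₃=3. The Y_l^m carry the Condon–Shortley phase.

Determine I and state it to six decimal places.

Rules hold: Σm=0, L=10 even, 3≤3≤7.
N = 5·11·7 = 385
Δ = 4!·0!·6!/11! = 1/2310
Racah Σ t=2..2: t=2:+1/144 = 1/144
⇒ 3j(2 5 3; 0 0 0)² = 10/231, sgn -1
Racah Σ t=1..1: t=1:−1/4320 = -1/4320
⇒ 3j(2 5 3; 1 -4 3)² = 2/55, sgn -1
4πI² = N·(3j₀)²·(3jₘ)² = 20/33
I = +1·√(0.606061/4π) = 0.21961050

0.219610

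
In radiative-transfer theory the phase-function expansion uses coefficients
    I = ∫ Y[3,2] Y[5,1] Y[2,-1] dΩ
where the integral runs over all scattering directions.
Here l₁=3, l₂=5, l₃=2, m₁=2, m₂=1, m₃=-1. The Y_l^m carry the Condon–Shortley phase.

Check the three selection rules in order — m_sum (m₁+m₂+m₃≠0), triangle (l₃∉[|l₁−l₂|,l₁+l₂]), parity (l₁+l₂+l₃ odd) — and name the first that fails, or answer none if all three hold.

m_sum

Σmᵢ = 2  ✗
l₃∈[|l₁−l₂|,l₁+l₂]=[2,8], have l₃=2
Σlᵢ = 10 ⇒ even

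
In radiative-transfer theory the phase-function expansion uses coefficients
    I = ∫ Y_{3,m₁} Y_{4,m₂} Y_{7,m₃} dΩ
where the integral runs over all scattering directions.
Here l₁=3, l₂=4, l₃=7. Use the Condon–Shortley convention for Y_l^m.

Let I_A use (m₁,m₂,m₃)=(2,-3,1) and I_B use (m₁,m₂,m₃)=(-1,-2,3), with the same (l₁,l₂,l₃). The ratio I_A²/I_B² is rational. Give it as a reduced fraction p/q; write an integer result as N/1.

4/105

Shared (l₁,l₂,l₃)=(3,4,7): N and (l;000)² cancel in I_A²/I_B².
A: Δ = 0!·6!·8!/15! = 1/45045; Racah Σ t=0..0: t=0:+1/604800 = 1/604800; ⇒ 3j(3 4 7; 2 -3 1)² = 16/15015, sgn +1
B: Δ = 0!·6!·8!/15! = 1/45045; Racah Σ t=0..0: t=0:+1/69120 = 1/69120; ⇒ 3j(3 4 7; -1 -2 3)² = 4/143, sgn +1
I_A²/I_B² = (16/15015)/(4/143) = 4/105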